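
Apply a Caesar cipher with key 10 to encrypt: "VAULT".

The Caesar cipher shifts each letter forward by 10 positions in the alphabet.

Step 1: For each letter, shift forward by 10 positions (mod 26).
  V (position 21) -> position (21+10) mod 26 = 5 -> F
  A (position 0) -> position (0+10) mod 26 = 10 -> K
  U (position 20) -> position (20+10) mod 26 = 4 -> E
  L (position 11) -> position (11+10) mod 26 = 21 -> V
  T (position 19) -> position (19+10) mod 26 = 3 -> D
Result: FKEVD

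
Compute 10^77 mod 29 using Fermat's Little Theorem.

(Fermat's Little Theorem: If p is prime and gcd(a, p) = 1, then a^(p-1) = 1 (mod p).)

Step 1: Since 29 is prime, by Fermat's Little Theorem: 10^28 = 1 (mod 29).
Step 2: Reduce exponent: 77 mod 28 = 21.
Step 3: So 10^77 = 10^21 (mod 29).
Step 4: 10^21 mod 29 = 12.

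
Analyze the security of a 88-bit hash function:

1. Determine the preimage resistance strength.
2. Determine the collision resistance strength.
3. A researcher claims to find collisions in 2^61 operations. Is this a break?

Step 1: Preimage resistance requires brute-force of 2^88 operations.
Step 2: Collision resistance (birthday bound) = 2^(88/2) = 2^44.
Step 3: The claimed attack costs 2^61 operations.
Step 4: Since 2^61 >= 2^44, the claimed attack is no faster than the generic birthday attack, so this does not break collision resistance.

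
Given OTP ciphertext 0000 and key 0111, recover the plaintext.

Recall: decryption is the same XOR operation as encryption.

Step 1: XOR ciphertext with key:
  Ciphertext: 0000
  Key:        0111
  XOR:        0111
Step 2: Plaintext = 0111 = 7 in decimal.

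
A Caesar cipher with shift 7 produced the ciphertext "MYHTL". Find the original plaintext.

Step 1: Reverse the shift by subtracting 7 from each letter position.
  M (position 12) -> position (12-7) mod 26 = 5 -> F
  Y (position 24) -> position (24-7) mod 26 = 17 -> R
  H (position 7) -> position (7-7) mod 26 = 0 -> A
  T (position 19) -> position (19-7) mod 26 = 12 -> M
  L (position 11) -> position (11-7) mod 26 = 4 -> E
Decrypted message: FRAME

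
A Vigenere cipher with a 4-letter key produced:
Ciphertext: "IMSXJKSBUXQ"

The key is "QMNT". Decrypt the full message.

Step 1: Key 'QMNT' has length 4. Extended key: QMNTQMNTQMN
Step 2: Decrypt each position:
  I(8) - Q(16) = 18 = S
  M(12) - M(12) = 0 = A
  S(18) - N(13) = 5 = F
  X(23) - T(19) = 4 = E
  J(9) - Q(16) = 19 = T
  K(10) - M(12) = 24 = Y
  S(18) - N(13) = 5 = F
  B(1) - T(19) = 8 = I
  U(20) - Q(16) = 4 = E
  X(23) - M(12) = 11 = L
  Q(16) - N(13) = 3 = D
Plaintext: SAFETYFIELD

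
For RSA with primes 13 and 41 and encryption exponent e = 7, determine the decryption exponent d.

Step 1: n = 13 * 41 = 533.
Step 2: phi(n) = 12 * 40 = 480.
Step 3: Find d such that 7 * d = 1 (mod 480).
Step 4: d = 7^(-1) mod 480 = 343.
Verification: 7 * 343 = 2401 = 5 * 480 + 1.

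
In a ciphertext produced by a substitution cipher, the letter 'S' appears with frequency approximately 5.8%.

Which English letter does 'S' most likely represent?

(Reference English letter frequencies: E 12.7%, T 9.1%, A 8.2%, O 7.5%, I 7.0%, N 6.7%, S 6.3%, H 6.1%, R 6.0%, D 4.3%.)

Step 1: The observed frequency is 5.8%.
Step 2: Compare with English frequencies:
  E: 12.7% (difference: 6.9%)
  T: 9.1% (difference: 3.3%)
  A: 8.2% (difference: 2.4%)
  O: 7.5% (difference: 1.7%)
  I: 7.0% (difference: 1.2%)
  N: 6.7% (difference: 0.9%)
  S: 6.3% (difference: 0.5%)
  H: 6.1% (difference: 0.3%)
  R: 6.0% (difference: 0.2%) <-- closest
  D: 4.3% (difference: 1.5%)
Step 3: 'S' most likely represents 'R' (frequency 6.0%).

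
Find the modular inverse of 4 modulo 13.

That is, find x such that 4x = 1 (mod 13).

Step 1: We need x such that 4 * x = 1 (mod 13).
Step 2: Using the extended Euclidean algorithm or trial:
  4 * 10 = 40 = 3 * 13 + 1.
Step 3: Since 40 mod 13 = 1, the inverse is x = 10.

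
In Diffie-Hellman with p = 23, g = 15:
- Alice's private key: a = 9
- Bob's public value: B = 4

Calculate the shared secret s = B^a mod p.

Step 1: s = B^a mod p = 4^9 mod 23.
  4^1 mod 23 = 4
  4^2 mod 23 = (4 * 4) mod 23 = 16
  4^3 mod 23 = (16 * 4) mod 23 = 18
  4^4 mod 23 = (18 * 4) mod 23 = 3
  4^5 mod 23 = (3 * 4) mod 23 = 12
  4^6 mod 23 = (12 * 4) mod 23 = 2
  4^7 mod 23 = (2 * 4) mod 23 = 8
  4^8 mod 23 = (8 * 4) mod 23 = 9
  4^9 mod 23 = (9 * 4) mod 23 = 13
Result: shared secret = 13.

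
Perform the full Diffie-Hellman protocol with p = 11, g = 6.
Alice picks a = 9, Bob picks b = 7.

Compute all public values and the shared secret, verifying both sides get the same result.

Step 1: A = g^a mod p = 6^9 mod 11 = 2.
Step 2: B = g^b mod p = 6^7 mod 11 = 8.
Step 3: Alice computes s = B^a mod p = 8^9 mod 11 = 7.
Step 4: Bob computes s = A^b mod p = 2^7 mod 11 = 7.
Both sides agree: shared secret = 7.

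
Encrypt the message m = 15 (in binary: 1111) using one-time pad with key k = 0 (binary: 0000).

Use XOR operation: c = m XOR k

Step 1: Write out the XOR operation bit by bit:
  Message: 1111
  Key:     0000
  XOR:     1111
Step 2: Convert to decimal: 1111 = 15.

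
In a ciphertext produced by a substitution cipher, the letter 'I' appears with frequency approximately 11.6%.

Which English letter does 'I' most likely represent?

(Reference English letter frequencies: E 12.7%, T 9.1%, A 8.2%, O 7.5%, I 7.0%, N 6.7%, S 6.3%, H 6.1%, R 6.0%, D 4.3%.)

Step 1: The observed frequency is 11.6%.
Step 2: Compare with English frequencies:
  E: 12.7% (difference: 1.1%) <-- closest
  T: 9.1% (difference: 2.5%)
  A: 8.2% (difference: 3.4%)
  O: 7.5% (difference: 4.1%)
  I: 7.0% (difference: 4.6%)
  N: 6.7% (difference: 4.9%)
  S: 6.3% (difference: 5.3%)
  H: 6.1% (difference: 5.5%)
  R: 6.0% (difference: 5.6%)
  D: 4.3% (difference: 7.3%)
Step 3: 'I' most likely represents 'E' (frequency 12.7%).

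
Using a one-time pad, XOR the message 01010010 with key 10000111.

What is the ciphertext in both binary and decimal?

Step 1: Write out the XOR operation bit by bit:
  Message: 01010010
  Key:     10000111
  XOR:     11010101
Step 2: Convert to decimal: 11010101 = 213.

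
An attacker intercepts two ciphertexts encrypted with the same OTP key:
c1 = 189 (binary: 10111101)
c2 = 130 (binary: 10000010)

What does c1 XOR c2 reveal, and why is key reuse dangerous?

Step 1: c1 XOR c2 = (m1 XOR k) XOR (m2 XOR k).
Step 2: By XOR associativity/commutativity: = m1 XOR m2 XOR k XOR k = m1 XOR m2.
Step 3: 10111101 XOR 10000010 = 00111111 = 63.
Step 4: The key cancels out! An attacker learns m1 XOR m2 = 63, revealing the relationship between plaintexts.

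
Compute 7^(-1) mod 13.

Step 1: We need x such that 7 * x = 1 (mod 13).
Step 2: Using the extended Euclidean algorithm or trial:
  7 * 2 = 14 = 1 * 13 + 1.
Step 3: Since 14 mod 13 = 1, the inverse is x = 2.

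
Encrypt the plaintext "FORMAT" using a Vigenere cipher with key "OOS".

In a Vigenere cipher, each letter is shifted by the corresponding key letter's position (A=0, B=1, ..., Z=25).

Step 1: Repeat key to match plaintext length:
  Plaintext: FORMAT
  Key:       OOSOOS
Step 2: Encrypt each letter:
  F(5) + O(14) = (5+14) mod 26 = 19 = T
  O(14) + O(14) = (14+14) mod 26 = 2 = C
  R(17) + S(18) = (17+18) mod 26 = 9 = J
  M(12) + O(14) = (12+14) mod 26 = 0 = A
  A(0) + O(14) = (0+14) mod 26 = 14 = O
  T(19) + S(18) = (19+18) mod 26 = 11 = L
Ciphertext: TCJAOL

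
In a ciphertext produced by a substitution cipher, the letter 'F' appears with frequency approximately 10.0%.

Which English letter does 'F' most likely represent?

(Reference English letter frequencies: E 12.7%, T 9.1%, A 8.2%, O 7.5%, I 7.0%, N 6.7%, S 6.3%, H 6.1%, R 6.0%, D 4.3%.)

Step 1: The observed frequency is 10.0%.
Step 2: Compare with English frequencies:
  E: 12.7% (difference: 2.7%)
  T: 9.1% (difference: 0.9%) <-- closest
  A: 8.2% (difference: 1.8%)
  O: 7.5% (difference: 2.5%)
  I: 7.0% (difference: 3.0%)
  N: 6.7% (difference: 3.3%)
  S: 6.3% (difference: 3.7%)
  H: 6.1% (difference: 3.9%)
  R: 6.0% (difference: 4.0%)
  D: 4.3% (difference: 5.7%)
Step 3: 'F' most likely represents 'T' (frequency 9.1%).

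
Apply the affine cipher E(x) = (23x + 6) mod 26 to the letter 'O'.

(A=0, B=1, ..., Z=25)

Step 1: Convert 'O' to number: x = 14.
Step 2: E(14) = (23 * 14 + 6) mod 26 = 328 mod 26 = 16.
Step 3: Convert 16 back to letter: Q.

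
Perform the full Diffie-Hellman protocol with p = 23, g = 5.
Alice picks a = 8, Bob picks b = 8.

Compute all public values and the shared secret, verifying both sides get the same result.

Step 1: A = g^a mod p = 5^8 mod 23 = 16.
Step 2: B = g^b mod p = 5^8 mod 23 = 16.
Step 3: Alice computes s = B^a mod p = 16^8 mod 23 = 12.
Step 4: Bob computes s = A^b mod p = 16^8 mod 23 = 12.
Both sides agree: shared secret = 12.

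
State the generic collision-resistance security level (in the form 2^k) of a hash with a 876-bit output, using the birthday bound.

Step 1: The birthday paradox gives collision probability ~50% after sqrt(2^n) = 2^(n/2) hashes.
Step 2: For 876-bit output: 2^(876/2) = 2^438.
Step 3: Approximately 2^438 hash computations needed.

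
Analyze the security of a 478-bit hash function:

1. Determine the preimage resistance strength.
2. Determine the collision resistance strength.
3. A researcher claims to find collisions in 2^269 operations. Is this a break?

Step 1: Preimage resistance requires brute-force of 2^478 operations.
Step 2: Collision resistance (birthday bound) = 2^(478/2) = 2^239.
Step 3: The claimed attack costs 2^269 operations.
Step 4: Since 2^269 >= 2^239, the claimed attack is no faster than the generic birthday attack, so this does not break collision resistance.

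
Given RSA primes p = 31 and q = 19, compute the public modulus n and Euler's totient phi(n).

Step 1: n = p * q = 31 * 19 = 589.
Step 2: phi(n) = (p-1)(q-1) = 30 * 18 = 540.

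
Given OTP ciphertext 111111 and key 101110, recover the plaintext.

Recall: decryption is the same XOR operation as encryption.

Step 1: XOR ciphertext with key:
  Ciphertext: 111111
  Key:        101110
  XOR:        010001
Step 2: Plaintext = 010001 = 17 in decimal.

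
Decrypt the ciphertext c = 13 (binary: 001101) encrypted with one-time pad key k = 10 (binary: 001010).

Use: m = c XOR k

Step 1: XOR ciphertext with key:
  Ciphertext: 001101
  Key:        001010
  XOR:        000111
Step 2: Plaintext = 000111 = 7 in decimal.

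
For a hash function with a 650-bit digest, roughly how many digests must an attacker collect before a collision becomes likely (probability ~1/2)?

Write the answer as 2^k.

Step 1: The birthday paradox gives collision probability ~50% after sqrt(2^n) = 2^(n/2) hashes.
Step 2: For 650-bit output: 2^(650/2) = 2^325.
Step 3: Approximately 2^325 hash computations needed.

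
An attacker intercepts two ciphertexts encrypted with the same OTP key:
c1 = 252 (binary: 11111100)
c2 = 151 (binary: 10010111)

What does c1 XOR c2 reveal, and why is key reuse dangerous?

Step 1: c1 XOR c2 = (m1 XOR k) XOR (m2 XOR k).
Step 2: By XOR associativity/commutativity: = m1 XOR m2 XOR k XOR k = m1 XOR m2.
Step 3: 11111100 XOR 10010111 = 01101011 = 107.
Step 4: The key cancels out! An attacker learns m1 XOR m2 = 107, revealing the relationship between plaintexts.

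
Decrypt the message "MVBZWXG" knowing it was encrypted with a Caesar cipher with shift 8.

Step 1: Reverse the shift by subtracting 8 from each letter position.
  M (position 12) -> position (12-8) mod 26 = 4 -> E
  V (position 21) -> position (21-8) mod 26 = 13 -> N
  B (position 1) -> position (1-8) mod 26 = 19 -> T
  Z (position 25) -> position (25-8) mod 26 = 17 -> R
  W (position 22) -> position (22-8) mod 26 = 14 -> O
  X (position 23) -> position (23-8) mod 26 = 15 -> P
  G (position 6) -> position (6-8) mod 26 = 24 -> Y
Decrypted message: ENTROPY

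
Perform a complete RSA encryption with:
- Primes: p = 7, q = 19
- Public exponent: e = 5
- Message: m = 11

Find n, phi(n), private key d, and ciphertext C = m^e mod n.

Step 1: n = 7 * 19 = 133.
Step 2: phi(n) = (7-1)(19-1) = 6 * 18 = 108.
Step 3: Find d = 5^(-1) mod 108 = 65.
  Verify: 5 * 65 = 325 = 1 (mod 108).
Step 4: C = 11^5 mod 133 = 121.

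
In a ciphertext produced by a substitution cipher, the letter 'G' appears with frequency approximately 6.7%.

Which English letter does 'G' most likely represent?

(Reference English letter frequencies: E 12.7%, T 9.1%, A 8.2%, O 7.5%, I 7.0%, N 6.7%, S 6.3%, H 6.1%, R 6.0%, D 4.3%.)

Step 1: The observed frequency is 6.7%.
Step 2: Compare with English frequencies:
  E: 12.7% (difference: 6.0%)
  T: 9.1% (difference: 2.4%)
  A: 8.2% (difference: 1.5%)
  O: 7.5% (difference: 0.8%)
  I: 7.0% (difference: 0.3%)
  N: 6.7% (difference: 0.0%) <-- closest
  S: 6.3% (difference: 0.4%)
  H: 6.1% (difference: 0.6%)
  R: 6.0% (difference: 0.7%)
  D: 4.3% (difference: 2.4%)
Step 3: 'G' most likely represents 'N' (frequency 6.7%).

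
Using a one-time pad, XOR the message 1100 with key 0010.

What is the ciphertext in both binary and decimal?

Step 1: Write out the XOR operation bit by bit:
  Message: 1100
  Key:     0010
  XOR:     1110
Step 2: Convert to decimal: 1110 = 14.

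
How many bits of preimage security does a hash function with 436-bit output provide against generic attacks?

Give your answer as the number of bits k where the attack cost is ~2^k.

Step 1: The hash has a 436-bit output.
Step 2: Preimage resistance means: given a digest h(x), it should be infeasible to find any input that hashes to it.
With a 436-bit output there are 2^436 possible digests, so a generic brute-force preimage search costs about 2^436 evaluations.
Step 3: Security level = 436 bits.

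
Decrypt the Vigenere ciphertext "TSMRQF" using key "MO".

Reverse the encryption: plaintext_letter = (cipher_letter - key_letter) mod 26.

Step 1: Extend key: MOMOMO
Step 2: Decrypt each letter (c - k) mod 26:
  T(19) - M(12) = (19-12) mod 26 = 7 = H
  S(18) - O(14) = (18-14) mod 26 = 4 = E
  M(12) - M(12) = (12-12) mod 26 = 0 = A
  R(17) - O(14) = (17-14) mod 26 = 3 = D
  Q(16) - M(12) = (16-12) mod 26 = 4 = E
  F(5) - O(14) = (5-14) mod 26 = 17 = R
Plaintext: HEADER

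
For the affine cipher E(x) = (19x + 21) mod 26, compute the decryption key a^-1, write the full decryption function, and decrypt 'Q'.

Step 1: Find a^-1, the modular inverse of 19 mod 26.
Step 2: We need 19 * a^-1 = 1 (mod 26).
Step 3: 19 * 11 = 209 = 8 * 26 + 1, so a^-1 = 11.
Step 4: D(y) = 11(y - 21) mod 26.
Step 5: Apply to 'Q' (y = 16): D(16) = 11 * (16 - 21) mod 26 = 11 * -5 mod 26 = 23 -> 'X'.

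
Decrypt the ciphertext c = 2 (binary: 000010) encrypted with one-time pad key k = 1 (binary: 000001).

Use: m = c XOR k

Step 1: XOR ciphertext with key:
  Ciphertext: 000010
  Key:        000001
  XOR:        000011
Step 2: Plaintext = 000011 = 3 in decimal.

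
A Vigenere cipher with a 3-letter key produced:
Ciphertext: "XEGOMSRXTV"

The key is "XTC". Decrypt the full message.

Step 1: Key 'XTC' has length 3. Extended key: XTCXTCXTCX
Step 2: Decrypt each position:
  X(23) - X(23) = 0 = A
  E(4) - T(19) = 11 = L
  G(6) - C(2) = 4 = E
  O(14) - X(23) = 17 = R
  M(12) - T(19) = 19 = T
  S(18) - C(2) = 16 = Q
  R(17) - X(23) = 20 = U
  X(23) - T(19) = 4 = E
  T(19) - C(2) = 17 = R
  V(21) - X(23) = 24 = Y
Plaintext: ALERTQUERY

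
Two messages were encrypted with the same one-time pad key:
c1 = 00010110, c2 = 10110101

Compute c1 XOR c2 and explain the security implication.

Step 1: c1 XOR c2 = (m1 XOR k) XOR (m2 XOR k).
Step 2: By XOR associativity/commutativity: = m1 XOR m2 XOR k XOR k = m1 XOR m2.
Step 3: 00010110 XOR 10110101 = 10100011 = 163.
Step 4: The key cancels out! An attacker learns m1 XOR m2 = 163, revealing the relationship between plaintexts.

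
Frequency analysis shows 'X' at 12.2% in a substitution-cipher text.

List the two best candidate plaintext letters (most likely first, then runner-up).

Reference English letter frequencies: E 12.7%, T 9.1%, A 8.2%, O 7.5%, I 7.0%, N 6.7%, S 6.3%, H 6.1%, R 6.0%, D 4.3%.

Step 1: Observed frequency of 'X' is 12.2%.
Step 2: Compute distances to each reference frequency and sort:
  E (12.7%): difference = 0.5% <-- BEST
  T (9.1%): difference = 3.1% <-- RUNNER-UP
  A (8.2%): difference = 4.0%
  O (7.5%): difference = 4.7%
  I (7.0%): difference = 5.2%
Step 3: Most likely is 'E' (12.7%, diff 0.5%); second most likely is 'T' (9.1%, diff 3.1%).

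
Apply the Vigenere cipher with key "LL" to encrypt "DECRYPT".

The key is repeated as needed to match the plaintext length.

Step 1: Repeat key to match plaintext length:
  Plaintext: DECRYPT
  Key:       LLLLLLL
Step 2: Encrypt each letter:
  D(3) + L(11) = (3+11) mod 26 = 14 = O
  E(4) + L(11) = (4+11) mod 26 = 15 = P
  C(2) + L(11) = (2+11) mod 26 = 13 = N
  R(17) + L(11) = (17+11) mod 26 = 2 = C
  Y(24) + L(11) = (24+11) mod 26 = 9 = J
  P(15) + L(11) = (15+11) mod 26 = 0 = A
  T(19) + L(11) = (19+11) mod 26 = 4 = E
Ciphertext: OPNCJAE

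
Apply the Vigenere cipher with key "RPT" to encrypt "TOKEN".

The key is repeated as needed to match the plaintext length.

Step 1: Repeat key to match plaintext length:
  Plaintext: TOKEN
  Key:       RPTRP
Step 2: Encrypt each letter:
  T(19) + R(17) = (19+17) mod 26 = 10 = K
  O(14) + P(15) = (14+15) mod 26 = 3 = D
  K(10) + T(19) = (10+19) mod 26 = 3 = D
  E(4) + R(17) = (4+17) mod 26 = 21 = V
  N(13) + P(15) = (13+15) mod 26 = 2 = C
Ciphertext: KDDVC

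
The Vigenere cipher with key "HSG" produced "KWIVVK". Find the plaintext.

Step 1: Extend key: HSGHSG
Step 2: Decrypt each letter (c - k) mod 26:
  K(10) - H(7) = (10-7) mod 26 = 3 = D
  W(22) - S(18) = (22-18) mod 26 = 4 = E
  I(8) - G(6) = (8-6) mod 26 = 2 = C
  V(21) - H(7) = (21-7) mod 26 = 14 = O
  V(21) - S(18) = (21-18) mod 26 = 3 = D
  K(10) - G(6) = (10-6) mod 26 = 4 = E
Plaintext: DECODE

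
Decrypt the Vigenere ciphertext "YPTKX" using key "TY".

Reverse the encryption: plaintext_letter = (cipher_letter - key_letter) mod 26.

Step 1: Extend key: TYTYT
Step 2: Decrypt each letter (c - k) mod 26:
  Y(24) - T(19) = (24-19) mod 26 = 5 = F
  P(15) - Y(24) = (15-24) mod 26 = 17 = R
  T(19) - T(19) = (19-19) mod 26 = 0 = A
  K(10) - Y(24) = (10-24) mod 26 = 12 = M
  X(23) - T(19) = (23-19) mod 26 = 4 = E
Plaintext: FRAME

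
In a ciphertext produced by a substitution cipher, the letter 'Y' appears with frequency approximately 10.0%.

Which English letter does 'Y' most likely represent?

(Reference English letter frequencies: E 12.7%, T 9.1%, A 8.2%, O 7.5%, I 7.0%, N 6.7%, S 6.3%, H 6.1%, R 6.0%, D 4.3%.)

Step 1: The observed frequency is 10.0%.
Step 2: Compare with English frequencies:
  E: 12.7% (difference: 2.7%)
  T: 9.1% (difference: 0.9%) <-- closest
  A: 8.2% (difference: 1.8%)
  O: 7.5% (difference: 2.5%)
  I: 7.0% (difference: 3.0%)
  N: 6.7% (difference: 3.3%)
  S: 6.3% (difference: 3.7%)
  H: 6.1% (difference: 3.9%)
  R: 6.0% (difference: 4.0%)
  D: 4.3% (difference: 5.7%)
Step 3: 'Y' most likely represents 'T' (frequency 9.1%).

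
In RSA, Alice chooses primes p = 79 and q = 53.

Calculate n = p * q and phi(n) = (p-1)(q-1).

Step 1: n = p * q = 79 * 53 = 4187.
Step 2: phi(n) = (p-1)(q-1) = 78 * 52 = 4056.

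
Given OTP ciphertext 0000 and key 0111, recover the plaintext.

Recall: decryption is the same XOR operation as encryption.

Step 1: XOR ciphertext with key:
  Ciphertext: 0000
  Key:        0111
  XOR:        0111
Step 2: Plaintext = 0111 = 7 in decimal.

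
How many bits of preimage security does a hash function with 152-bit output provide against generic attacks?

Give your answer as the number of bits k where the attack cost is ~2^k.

Step 1: The hash has a 152-bit output.
Step 2: Preimage resistance means: given a digest h(x), it should be infeasible to find any input that hashes to it.
With a 152-bit output there are 2^152 possible digests, so a generic brute-force preimage search costs about 2^152 evaluations.
Step 3: Security level = 152 bits.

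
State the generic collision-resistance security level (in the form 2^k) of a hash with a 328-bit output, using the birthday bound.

Step 1: The birthday paradox gives collision probability ~50% after sqrt(2^n) = 2^(n/2) hashes.
Step 2: For 328-bit output: 2^(328/2) = 2^164.
Step 3: Approximately 2^164 hash computations needed.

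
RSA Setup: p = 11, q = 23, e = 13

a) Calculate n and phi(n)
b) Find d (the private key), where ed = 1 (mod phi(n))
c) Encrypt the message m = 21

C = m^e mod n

Step 1: n = 11 * 23 = 253.
Step 2: phi(n) = (11-1)(23-1) = 10 * 22 = 220.
Step 3: Find d = 13^(-1) mod 220 = 17.
  Verify: 13 * 17 = 221 = 1 (mod 220).
Step 4: C = 21^13 mod 253 = 65.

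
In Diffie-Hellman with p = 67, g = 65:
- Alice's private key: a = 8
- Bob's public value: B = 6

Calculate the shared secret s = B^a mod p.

Step 1: s = B^a mod p = 6^8 mod 67.
  6^1 mod 67 = 6
  6^2 mod 67 = (6 * 6) mod 67 = 36
  6^3 mod 67 = (36 * 6) mod 67 = 15
  6^4 mod 67 = (15 * 6) mod 67 = 23
  6^5 mod 67 = (23 * 6) mod 67 = 4
  6^6 mod 67 = (4 * 6) mod 67 = 24
  6^7 mod 67 = (24 * 6) mod 67 = 10
  6^8 mod 67 = (10 * 6) mod 67 = 60
Result: shared secret = 60.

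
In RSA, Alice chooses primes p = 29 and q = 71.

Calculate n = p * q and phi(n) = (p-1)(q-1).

Step 1: n = p * q = 29 * 71 = 2059.
Step 2: phi(n) = (p-1)(q-1) = 28 * 70 = 1960.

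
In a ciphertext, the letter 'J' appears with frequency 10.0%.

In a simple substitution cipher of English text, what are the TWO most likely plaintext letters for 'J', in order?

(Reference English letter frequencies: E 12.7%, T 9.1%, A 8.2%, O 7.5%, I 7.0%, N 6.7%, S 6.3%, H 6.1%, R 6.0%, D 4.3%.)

Step 1: Observed frequency of 'J' is 10.0%.
Step 2: Compute distances to each reference frequency and sort:
  T (9.1%): difference = 0.9% <-- BEST
  A (8.2%): difference = 1.8% <-- RUNNER-UP
  O (7.5%): difference = 2.5%
  E (12.7%): difference = 2.7%
  I (7.0%): difference = 3.0%
Step 3: Most likely is 'T' (9.1%, diff 0.9%); second most likely is 'A' (8.2%, diff 1.8%).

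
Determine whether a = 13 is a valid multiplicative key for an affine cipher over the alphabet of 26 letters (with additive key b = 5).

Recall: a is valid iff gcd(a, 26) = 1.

Step 1: Compute gcd(13, 26).
Step 2: gcd(13, 26) = 13.
Since gcd = 13 != 1, 13 shares a common factor with 26, so it cannot be used.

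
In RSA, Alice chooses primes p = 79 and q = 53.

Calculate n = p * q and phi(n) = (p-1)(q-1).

Step 1: n = p * q = 79 * 53 = 4187.
Step 2: phi(n) = (p-1)(q-1) = 78 * 52 = 4056.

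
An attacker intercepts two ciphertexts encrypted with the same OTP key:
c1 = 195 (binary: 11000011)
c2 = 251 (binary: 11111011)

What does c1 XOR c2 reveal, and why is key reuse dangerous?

Step 1: c1 XOR c2 = (m1 XOR k) XOR (m2 XOR k).
Step 2: By XOR associativity/commutativity: = m1 XOR m2 XOR k XOR k = m1 XOR m2.
Step 3: 11000011 XOR 11111011 = 00111000 = 56.
Step 4: The key cancels out! An attacker learns m1 XOR m2 = 56, revealing the relationship between plaintexts.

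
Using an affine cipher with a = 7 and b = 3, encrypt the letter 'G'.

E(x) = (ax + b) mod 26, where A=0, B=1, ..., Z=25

Step 1: Convert 'G' to number: x = 6.
Step 2: E(6) = (7 * 6 + 3) mod 26 = 45 mod 26 = 19.
Step 3: Convert 19 back to letter: T.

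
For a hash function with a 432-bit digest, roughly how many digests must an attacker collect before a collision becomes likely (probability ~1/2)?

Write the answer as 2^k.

Step 1: The birthday paradox gives collision probability ~50% after sqrt(2^n) = 2^(n/2) hashes.
Step 2: For 432-bit output: 2^(432/2) = 2^216.
Step 3: Approximately 2^216 hash computations needed.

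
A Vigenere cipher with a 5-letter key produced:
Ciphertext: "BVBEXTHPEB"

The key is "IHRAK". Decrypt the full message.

Step 1: Key 'IHRAK' has length 5. Extended key: IHRAKIHRAK
Step 2: Decrypt each position:
  B(1) - I(8) = 19 = T
  V(21) - H(7) = 14 = O
  B(1) - R(17) = 10 = K
  E(4) - A(0) = 4 = E
  X(23) - K(10) = 13 = N
  T(19) - I(8) = 11 = L
  H(7) - H(7) = 0 = A
  P(15) - R(17) = 24 = Y
  E(4) - A(0) = 4 = E
  B(1) - K(10) = 17 = R
Plaintext: TOKENLAYER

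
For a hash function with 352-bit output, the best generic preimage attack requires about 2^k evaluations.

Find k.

Step 1: The hash has a 352-bit output.
Step 2: Preimage resistance means: given a digest h(x), it should be infeasible to find any input that hashes to it.
With a 352-bit output there are 2^352 possible digests, so a generic brute-force preimage search costs about 2^352 evaluations.
Step 3: Security level = 352 bits.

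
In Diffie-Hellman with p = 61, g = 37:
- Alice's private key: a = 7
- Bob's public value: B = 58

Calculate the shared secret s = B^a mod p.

Step 1: s = B^a mod p = 58^7 mod 61.
  58^1 mod 61 = 58
  58^2 mod 61 = (58 * 58) mod 61 = 9
  58^3 mod 61 = (9 * 58) mod 61 = 34
  58^4 mod 61 = (34 * 58) mod 61 = 20
  58^5 mod 61 = (20 * 58) mod 61 = 1
  58^6 mod 61 = (1 * 58) mod 61 = 58
  58^7 mod 61 = (58 * 58) mod 61 = 9
Result: shared secret = 9.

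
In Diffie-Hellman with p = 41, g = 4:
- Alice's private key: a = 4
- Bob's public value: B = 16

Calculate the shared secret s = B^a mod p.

Step 1: s = B^a mod p = 16^4 mod 41.
  16^1 mod 41 = 16
  16^2 mod 41 = (16 * 16) mod 41 = 10
  16^3 mod 41 = (10 * 16) mod 41 = 37
  16^4 mod 41 = (37 * 16) mod 41 = 18
Result: shared secret = 18.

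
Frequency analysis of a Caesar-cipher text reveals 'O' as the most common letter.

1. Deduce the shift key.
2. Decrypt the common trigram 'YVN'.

Step 1: In English, 'E' is the most frequent letter (12.7%).
Step 2: The most frequent ciphertext letter is 'O' (position 14).
Step 3: Shift = (14 - 4) mod 26 = 10.
Step 4: Decrypt 'YVN' by shifting back 10:
  Y -> O
  V -> L
  N -> D
Step 5: 'YVN' decrypts to 'OLD'.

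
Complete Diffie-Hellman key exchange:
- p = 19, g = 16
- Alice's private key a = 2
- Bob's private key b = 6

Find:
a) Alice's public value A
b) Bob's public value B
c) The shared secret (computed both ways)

Step 1: A = g^a mod p = 16^2 mod 19 = 9.
Step 2: B = g^b mod p = 16^6 mod 19 = 7.
Step 3: Alice computes s = B^a mod p = 7^2 mod 19 = 11.
Step 4: Bob computes s = A^b mod p = 9^6 mod 19 = 11.
Both sides agree: shared secret = 11.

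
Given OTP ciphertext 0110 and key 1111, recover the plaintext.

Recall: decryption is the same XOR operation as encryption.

Step 1: XOR ciphertext with key:
  Ciphertext: 0110
  Key:        1111
  XOR:        1001
Step 2: Plaintext = 1001 = 9 in decimal.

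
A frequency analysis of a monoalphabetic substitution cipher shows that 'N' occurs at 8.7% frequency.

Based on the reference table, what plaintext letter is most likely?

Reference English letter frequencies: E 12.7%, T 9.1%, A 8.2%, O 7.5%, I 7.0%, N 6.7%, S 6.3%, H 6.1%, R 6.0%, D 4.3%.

Step 1: The observed frequency is 8.7%.
Step 2: Compare with English frequencies:
  E: 12.7% (difference: 4.0%)
  T: 9.1% (difference: 0.4%) <-- closest
  A: 8.2% (difference: 0.5%)
  O: 7.5% (difference: 1.2%)
  I: 7.0% (difference: 1.7%)
  N: 6.7% (difference: 2.0%)
  S: 6.3% (difference: 2.4%)
  H: 6.1% (difference: 2.6%)
  R: 6.0% (difference: 2.7%)
  D: 4.3% (difference: 4.4%)
Step 3: 'N' most likely represents 'T' (frequency 9.1%).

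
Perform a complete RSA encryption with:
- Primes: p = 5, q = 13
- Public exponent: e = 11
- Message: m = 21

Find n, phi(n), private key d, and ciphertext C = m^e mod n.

Step 1: n = 5 * 13 = 65.
Step 2: phi(n) = (5-1)(13-1) = 4 * 12 = 48.
Step 3: Find d = 11^(-1) mod 48 = 35.
  Verify: 11 * 35 = 385 = 1 (mod 48).
Step 4: C = 21^11 mod 65 = 31.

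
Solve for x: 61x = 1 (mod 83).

Step 1: We need x such that 61 * x = 1 (mod 83).
Step 2: Using the extended Euclidean algorithm or trial:
  61 * 49 = 2989 = 36 * 83 + 1.
Step 3: Since 2989 mod 83 = 1, the inverse is x = 49.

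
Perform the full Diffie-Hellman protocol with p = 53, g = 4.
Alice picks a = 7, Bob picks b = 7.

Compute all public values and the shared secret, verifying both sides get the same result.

Step 1: A = g^a mod p = 4^7 mod 53 = 7.
Step 2: B = g^b mod p = 4^7 mod 53 = 7.
Step 3: Alice computes s = B^a mod p = 7^7 mod 53 = 29.
Step 4: Bob computes s = A^b mod p = 7^7 mod 53 = 29.
Both sides agree: shared secret = 29.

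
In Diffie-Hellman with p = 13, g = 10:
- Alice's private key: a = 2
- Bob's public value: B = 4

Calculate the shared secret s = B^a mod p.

Step 1: s = B^a mod p = 4^2 mod 13.
  4^1 mod 13 = 4
  4^2 mod 13 = (4 * 4) mod 13 = 3
Result: shared secret = 3.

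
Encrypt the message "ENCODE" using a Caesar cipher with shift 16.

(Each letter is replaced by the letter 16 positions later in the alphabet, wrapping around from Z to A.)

Step 1: For each letter, shift forward by 16 positions (mod 26).
  E (position 4) -> position (4+16) mod 26 = 20 -> U
  N (position 13) -> position (13+16) mod 26 = 3 -> D
  C (position 2) -> position (2+16) mod 26 = 18 -> S
  O (position 14) -> position (14+16) mod 26 = 4 -> E
  D (position 3) -> position (3+16) mod 26 = 19 -> T
  E (position 4) -> position (4+16) mod 26 = 20 -> U
Result: UDSETU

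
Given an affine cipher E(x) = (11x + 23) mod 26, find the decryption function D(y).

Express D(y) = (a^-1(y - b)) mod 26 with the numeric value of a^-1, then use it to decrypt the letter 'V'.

Step 1: Find a^-1, the modular inverse of 11 mod 26.
Step 2: We need 11 * a^-1 = 1 (mod 26).
Step 3: 11 * 19 = 209 = 8 * 26 + 1, so a^-1 = 19.
Step 4: D(y) = 19(y - 23) mod 26.
Step 5: Apply to 'V' (y = 21): D(21) = 19 * (21 - 23) mod 26 = 19 * -2 mod 26 = 14 -> 'O'.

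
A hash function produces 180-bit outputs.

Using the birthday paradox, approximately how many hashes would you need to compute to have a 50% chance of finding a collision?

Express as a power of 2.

Step 1: The birthday paradox gives collision probability ~50% after sqrt(2^n) = 2^(n/2) hashes.
Step 2: For 180-bit output: 2^(180/2) = 2^90.
Step 3: Approximately 2^90 hash computations needed.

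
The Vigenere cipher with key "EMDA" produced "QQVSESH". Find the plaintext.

Step 1: Extend key: EMDAEMD
Step 2: Decrypt each letter (c - k) mod 26:
  Q(16) - E(4) = (16-4) mod 26 = 12 = M
  Q(16) - M(12) = (16-12) mod 26 = 4 = E
  V(21) - D(3) = (21-3) mod 26 = 18 = S
  S(18) - A(0) = (18-0) mod 26 = 18 = S
  E(4) - E(4) = (4-4) mod 26 = 0 = A
  S(18) - M(12) = (18-12) mod 26 = 6 = G
  H(7) - D(3) = (7-3) mod 26 = 4 = E
Plaintext: MESSAGE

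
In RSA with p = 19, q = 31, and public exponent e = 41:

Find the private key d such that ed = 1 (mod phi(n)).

Step 1: n = 19 * 31 = 589.
Step 2: phi(n) = 18 * 30 = 540.
Step 3: Find d such that 41 * d = 1 (mod 540).
Step 4: d = 41^(-1) mod 540 = 461.
Verification: 41 * 461 = 18901 = 35 * 540 + 1.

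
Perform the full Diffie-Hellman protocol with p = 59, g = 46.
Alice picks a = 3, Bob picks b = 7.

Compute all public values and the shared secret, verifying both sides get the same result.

Step 1: A = g^a mod p = 46^3 mod 59 = 45.
Step 2: B = g^b mod p = 46^7 mod 59 = 48.
Step 3: Alice computes s = B^a mod p = 48^3 mod 59 = 26.
Step 4: Bob computes s = A^b mod p = 45^7 mod 59 = 26.
Both sides agree: shared secret = 26.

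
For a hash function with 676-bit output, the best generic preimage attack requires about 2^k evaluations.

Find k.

Step 1: The hash has a 676-bit output.
Step 2: Preimage resistance means: given a digest h(x), it should be infeasible to find any input that hashes to it.
With a 676-bit output there are 2^676 possible digests, so a generic brute-force preimage search costs about 2^676 evaluations.
Step 3: Security level = 676 bits.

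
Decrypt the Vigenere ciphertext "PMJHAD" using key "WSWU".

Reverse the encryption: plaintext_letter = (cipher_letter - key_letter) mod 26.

Step 1: Extend key: WSWUWS
Step 2: Decrypt each letter (c - k) mod 26:
  P(15) - W(22) = (15-22) mod 26 = 19 = T
  M(12) - S(18) = (12-18) mod 26 = 20 = U
  J(9) - W(22) = (9-22) mod 26 = 13 = N
  H(7) - U(20) = (7-20) mod 26 = 13 = N
  A(0) - W(22) = (0-22) mod 26 = 4 = E
  D(3) - S(18) = (3-18) mod 26 = 11 = L
Plaintext: TUNNEL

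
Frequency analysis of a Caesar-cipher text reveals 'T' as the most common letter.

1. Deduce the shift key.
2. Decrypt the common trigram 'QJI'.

Step 1: In English, 'E' is the most frequent letter (12.7%).
Step 2: The most frequent ciphertext letter is 'T' (position 19).
Step 3: Shift = (19 - 4) mod 26 = 15.
Step 4: Decrypt 'QJI' by shifting back 15:
  Q -> B
  J -> U
  I -> T
Step 5: 'QJI' decrypts to 'BUT'.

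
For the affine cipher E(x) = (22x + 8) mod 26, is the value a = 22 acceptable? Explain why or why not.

Step 1: Compute gcd(22, 26).
Step 2: gcd(22, 26) = 2.
Since gcd = 2 != 1, 22 shares a common factor with 26, so it cannot be used.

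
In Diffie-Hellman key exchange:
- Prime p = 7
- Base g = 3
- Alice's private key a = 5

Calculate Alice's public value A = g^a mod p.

Step 1: A = g^a mod p = 3^5 mod 7.
  3^1 mod 7 = 3
  3^2 mod 7 = (3 * 3) mod 7 = 2
  3^3 mod 7 = (2 * 3) mod 7 = 6
  3^4 mod 7 = (6 * 3) mod 7 = 4
  3^5 mod 7 = (4 * 3) mod 7 = 5
Result: A = 5.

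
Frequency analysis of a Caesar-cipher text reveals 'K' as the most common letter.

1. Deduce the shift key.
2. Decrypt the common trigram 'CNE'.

Step 1: In English, 'E' is the most frequent letter (12.7%).
Step 2: The most frequent ciphertext letter is 'K' (position 10).
Step 3: Shift = (10 - 4) mod 26 = 6.
Step 4: Decrypt 'CNE' by shifting back 6:
  C -> W
  N -> H
  E -> Y
Step 5: 'CNE' decrypts to 'WHY'.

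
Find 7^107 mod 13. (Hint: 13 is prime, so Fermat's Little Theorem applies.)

Step 1: Since 13 is prime, by Fermat's Little Theorem: 7^12 = 1 (mod 13).
Step 2: Reduce exponent: 107 mod 12 = 11.
Step 3: So 7^107 = 7^11 (mod 13).
Step 4: 7^11 mod 13 = 2.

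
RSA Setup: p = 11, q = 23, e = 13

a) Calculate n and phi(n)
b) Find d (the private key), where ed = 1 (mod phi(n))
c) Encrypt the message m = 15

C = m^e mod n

Step 1: n = 11 * 23 = 253.
Step 2: phi(n) = (11-1)(23-1) = 10 * 22 = 220.
Step 3: Find d = 13^(-1) mod 220 = 17.
  Verify: 13 * 17 = 221 = 1 (mod 220).
Step 4: C = 15^13 mod 253 = 97.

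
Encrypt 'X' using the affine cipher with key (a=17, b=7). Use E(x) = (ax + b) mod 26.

Step 1: Convert 'X' to number: x = 23.
Step 2: E(23) = (17 * 23 + 7) mod 26 = 398 mod 26 = 8.
Step 3: Convert 8 back to letter: I.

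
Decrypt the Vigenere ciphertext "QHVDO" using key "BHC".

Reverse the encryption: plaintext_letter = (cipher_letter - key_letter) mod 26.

Step 1: Extend key: BHCBH
Step 2: Decrypt each letter (c - k) mod 26:
  Q(16) - B(1) = (16-1) mod 26 = 15 = P
  H(7) - H(7) = (7-7) mod 26 = 0 = A
  V(21) - C(2) = (21-2) mod 26 = 19 = T
  D(3) - B(1) = (3-1) mod 26 = 2 = C
  O(14) - H(7) = (14-7) mod 26 = 7 = H
Plaintext: PATCH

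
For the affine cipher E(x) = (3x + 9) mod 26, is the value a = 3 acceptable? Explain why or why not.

Step 1: Compute gcd(3, 26).
Step 2: gcd(3, 26) = 1.
Since gcd = 1, 3 is coprime with 26, so it is a valid key.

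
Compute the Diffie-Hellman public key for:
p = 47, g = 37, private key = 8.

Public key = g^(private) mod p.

Step 1: A = g^a mod p = 37^8 mod 47.
  37^1 mod 47 = 37
  37^2 mod 47 = (37 * 37) mod 47 = 6
  37^3 mod 47 = (6 * 37) mod 47 = 34
  37^4 mod 47 = (34 * 37) mod 47 = 36
  37^5 mod 47 = (36 * 37) mod 47 = 16
  37^6 mod 47 = (16 * 37) mod 47 = 28
  37^7 mod 47 = (28 * 37) mod 47 = 2
  37^8 mod 47 = (2 * 37) mod 47 = 27
Result: A = 27.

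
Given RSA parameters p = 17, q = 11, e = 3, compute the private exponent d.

Step 1: n = 17 * 11 = 187.
Step 2: phi(n) = 16 * 10 = 160.
Step 3: Find d such that 3 * d = 1 (mod 160).
Step 4: d = 3^(-1) mod 160 = 107.
Verification: 3 * 107 = 321 = 2 * 160 + 1.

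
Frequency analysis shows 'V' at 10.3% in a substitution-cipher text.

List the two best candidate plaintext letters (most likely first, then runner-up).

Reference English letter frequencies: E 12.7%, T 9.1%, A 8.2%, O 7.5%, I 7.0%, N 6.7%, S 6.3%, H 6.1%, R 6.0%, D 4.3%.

Step 1: Observed frequency of 'V' is 10.3%.
Step 2: Compute distances to each reference frequency and sort:
  T (9.1%): difference = 1.2% <-- BEST
  A (8.2%): difference = 2.1% <-- RUNNER-UP
  E (12.7%): difference = 2.4%
  O (7.5%): difference = 2.8%
  I (7.0%): difference = 3.3%
Step 3: Most likely is 'T' (9.1%, diff 1.2%); second most likely is 'A' (8.2%, diff 2.1%).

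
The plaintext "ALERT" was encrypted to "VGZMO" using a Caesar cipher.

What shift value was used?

Step 1: Compare first letters: A (position 0) -> V (position 21).
Step 2: Shift = (21 - 0) mod 26 = 21.
The shift value is 21.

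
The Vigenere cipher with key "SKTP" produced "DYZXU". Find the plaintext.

Step 1: Extend key: SKTPS
Step 2: Decrypt each letter (c - k) mod 26:
  D(3) - S(18) = (3-18) mod 26 = 11 = L
  Y(24) - K(10) = (24-10) mod 26 = 14 = O
  Z(25) - T(19) = (25-19) mod 26 = 6 = G
  X(23) - P(15) = (23-15) mod 26 = 8 = I
  U(20) - S(18) = (20-18) mod 26 = 2 = C
Plaintext: LOGIC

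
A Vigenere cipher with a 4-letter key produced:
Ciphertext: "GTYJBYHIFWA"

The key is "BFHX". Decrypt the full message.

Step 1: Key 'BFHX' has length 4. Extended key: BFHXBFHXBFH
Step 2: Decrypt each position:
  G(6) - B(1) = 5 = F
  T(19) - F(5) = 14 = O
  Y(24) - H(7) = 17 = R
  J(9) - X(23) = 12 = M
  B(1) - B(1) = 0 = A
  Y(24) - F(5) = 19 = T
  H(7) - H(7) = 0 = A
  I(8) - X(23) = 11 = L
  F(5) - B(1) = 4 = E
  W(22) - F(5) = 17 = R
  A(0) - H(7) = 19 = T
Plaintext: FORMATALERT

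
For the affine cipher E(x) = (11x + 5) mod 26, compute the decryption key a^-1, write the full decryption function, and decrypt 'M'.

Step 1: Find a^-1, the modular inverse of 11 mod 26.
Step 2: We need 11 * a^-1 = 1 (mod 26).
Step 3: 11 * 19 = 209 = 8 * 26 + 1, so a^-1 = 19.
Step 4: D(y) = 19(y - 5) mod 26.
Step 5: Apply to 'M' (y = 12): D(12) = 19 * (12 - 5) mod 26 = 19 * 7 mod 26 = 3 -> 'D'.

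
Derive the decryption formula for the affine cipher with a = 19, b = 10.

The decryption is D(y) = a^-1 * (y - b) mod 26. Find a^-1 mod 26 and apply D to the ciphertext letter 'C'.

Step 1: Find a^-1, the modular inverse of 19 mod 26.
Step 2: We need 19 * a^-1 = 1 (mod 26).
Step 3: 19 * 11 = 209 = 8 * 26 + 1, so a^-1 = 11.
Step 4: D(y) = 11(y - 10) mod 26.
Step 5: Apply to 'C' (y = 2): D(2) = 11 * (2 - 10) mod 26 = 11 * -8 mod 26 = 16 -> 'Q'.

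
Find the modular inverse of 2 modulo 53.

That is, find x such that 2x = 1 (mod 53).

Step 1: We need x such that 2 * x = 1 (mod 53).
Step 2: Using the extended Euclidean algorithm or trial:
  2 * 27 = 54 = 1 * 53 + 1.
Step 3: Since 54 mod 53 = 1, the inverse is x = 27.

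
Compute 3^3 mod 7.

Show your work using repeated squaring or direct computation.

Step 1: Compute 3^3 mod 7 step by step, reducing modulo 7 at each step.
  3^1 mod 7 = 3
  3^2 mod 7 = (3 * 3) mod 7 = 2
  3^3 mod 7 = (2 * 3) mod 7 = 6
Step 2: Result = 6.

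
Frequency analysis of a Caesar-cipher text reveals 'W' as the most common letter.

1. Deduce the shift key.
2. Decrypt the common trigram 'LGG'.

Step 1: In English, 'E' is the most frequent letter (12.7%).
Step 2: The most frequent ciphertext letter is 'W' (position 22).
Step 3: Shift = (22 - 4) mod 26 = 18.
Step 4: Decrypt 'LGG' by shifting back 18:
  L -> T
  G -> O
  G -> O
Step 5: 'LGG' decrypts to 'TOO'.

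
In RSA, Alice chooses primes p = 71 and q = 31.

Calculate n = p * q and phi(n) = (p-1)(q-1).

Step 1: n = p * q = 71 * 31 = 2201.
Step 2: phi(n) = (p-1)(q-1) = 70 * 30 = 2100.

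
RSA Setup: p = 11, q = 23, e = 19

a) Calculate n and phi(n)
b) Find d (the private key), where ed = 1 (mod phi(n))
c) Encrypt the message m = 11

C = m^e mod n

Step 1: n = 11 * 23 = 253.
Step 2: phi(n) = (11-1)(23-1) = 10 * 22 = 220.
Step 3: Find d = 19^(-1) mod 220 = 139.
  Verify: 19 * 139 = 2641 = 1 (mod 220).
Step 4: C = 11^19 mod 253 = 176.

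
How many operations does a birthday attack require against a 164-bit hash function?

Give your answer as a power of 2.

Step 1: The birthday paradox gives collision probability ~50% after sqrt(2^n) = 2^(n/2) hashes.
Step 2: For 164-bit output: 2^(164/2) = 2^82.
Step 3: Approximately 2^82 hash computations needed.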